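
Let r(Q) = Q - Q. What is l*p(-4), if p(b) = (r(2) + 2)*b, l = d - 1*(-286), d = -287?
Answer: 8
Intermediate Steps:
r(Q) = 0
l = -1 (l = -287 - 1*(-286) = -287 + 286 = -1)
p(b) = 2*b (p(b) = (0 + 2)*b = 2*b)
l*p(-4) = -2*(-4) = -1*(-8) = 8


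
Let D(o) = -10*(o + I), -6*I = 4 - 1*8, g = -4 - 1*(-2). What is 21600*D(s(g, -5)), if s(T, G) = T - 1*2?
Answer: 720000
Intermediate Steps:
g = -2 (g = -4 + 2 = -2)
I = ⅔ (I = -(4 - 1*8)/6 = -(4 - 8)/6 = -⅙*(-4) = ⅔ ≈ 0.66667)
s(T, G) = -2 + T (s(T, G) = T - 2 = -2 + T)
D(o) = -20/3 - 10*o (D(o) = -10*(o + ⅔) = -10*(⅔ + o) = -20/3 - 10*o)
21600*D(s(g, -5)) = 21600*(-20/3 - 10*(-2 - 2)) = 21600*(-20/3 - 10*(-4)) = 21600*(-20/3 + 40) = 21600*(100/3) = 720000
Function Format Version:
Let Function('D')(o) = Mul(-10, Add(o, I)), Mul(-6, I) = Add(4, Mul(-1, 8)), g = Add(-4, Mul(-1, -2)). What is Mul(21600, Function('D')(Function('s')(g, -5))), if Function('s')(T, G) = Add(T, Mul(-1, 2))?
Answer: 720000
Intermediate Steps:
g = -2 (g = Add(-4, 2) = -2)
I = Rational(2, 3) (I = Mul(Rational(-1, 6), Add(4, Mul(-1, 8))) = Mul(Rational(-1, 6), Add(4, -8)) = Mul(Rational(-1, 6), -4) = Rational(2, 3) ≈ 0.66667)
Function('s')(T, G) = Add(-2, T) (Function('s')(T, G) = Add(T, -2) = Add(-2, T))
Function('D')(o) = Add(Rational(-20, 3), Mul(-10, o)) (Function('D')(o) = Mul(-10, Add(o, Rational(2, 3))) = Mul(-10, Add(Rational(2, 3), o)) = Add(Rational(-20, 3), Mul(-10, o)))
Mul(21600, Function('D')(Function('s')(g, -5))) = Mul(21600, Add(Rational(-20, 3), Mul(-10, Add(-2, -2)))) = Mul(21600, Add(Rational(-20, 3), Mul(-10, -4))) = Mul(21600, Add(Rational(-20, 3), 40)) = Mul(21600, Rational(100, 3)) = 720000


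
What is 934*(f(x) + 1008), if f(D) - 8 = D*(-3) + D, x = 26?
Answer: 900376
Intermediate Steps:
f(D) = 8 - 2*D (f(D) = 8 + (D*(-3) + D) = 8 + (-3*D + D) = 8 - 2*D)
934*(f(x) + 1008) = 934*((8 - 2*26) + 1008) = 934*((8 - 52) + 1008) = 934*(-44 + 1008) = 934*964 = 900376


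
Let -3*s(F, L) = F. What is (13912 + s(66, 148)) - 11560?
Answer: 2330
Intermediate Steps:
s(F, L) = -F/3
(13912 + s(66, 148)) - 11560 = (13912 - ⅓*66) - 11560 = (13912 - 22) - 11560 = 13890 - 11560 = 2330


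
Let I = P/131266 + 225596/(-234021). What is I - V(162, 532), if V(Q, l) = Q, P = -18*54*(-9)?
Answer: -2502021981880/15359500293 ≈ -162.90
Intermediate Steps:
P = 8748 (P = -972*(-9) = 8748)
I = -13782934414/15359500293 (I = 8748/131266 + 225596/(-234021) = 8748*(1/131266) + 225596*(-1/234021) = 4374/65633 - 225596/234021 = -13782934414/15359500293 ≈ -0.89736)
I - V(162, 532) = -13782934414/15359500293 - 1*162 = -13782934414/15359500293 - 162 = -2502021981880/15359500293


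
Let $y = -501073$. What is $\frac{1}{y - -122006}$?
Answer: $- \frac{1}{379067} \approx -2.6381 \cdot 10^{-6}$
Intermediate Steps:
$\frac{1}{y - -122006} = \frac{1}{-501073 - -122006} = \frac{1}{-501073 + \left(-76424 + 198430\right)} = \frac{1}{-501073 + 122006} = \frac{1}{-379067} = - \frac{1}{379067}$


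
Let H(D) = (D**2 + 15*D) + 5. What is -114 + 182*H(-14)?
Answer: -1752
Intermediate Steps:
H(D) = 5 + D**2 + 15*D
-114 + 182*H(-14) = -114 + 182*(5 + (-14)**2 + 15*(-14)) = -114 + 182*(5 + 196 - 210) = -114 + 182*(-9) = -114 - 1638 = -1752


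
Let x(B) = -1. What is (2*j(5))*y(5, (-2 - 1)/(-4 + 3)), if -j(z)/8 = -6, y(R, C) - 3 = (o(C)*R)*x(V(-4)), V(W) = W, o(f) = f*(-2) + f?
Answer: 1728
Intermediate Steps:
o(f) = -f (o(f) = -2*f + f = -f)
y(R, C) = 3 + C*R (y(R, C) = 3 + ((-C)*R)*(-1) = 3 - C*R*(-1) = 3 + C*R)
j(z) = 48 (j(z) = -8*(-6) = 48)
(2*j(5))*y(5, (-2 - 1)/(-4 + 3)) = (2*48)*(3 + ((-2 - 1)/(-4 + 3))*5) = 96*(3 - 3/(-1)*5) = 96*(3 - 3*(-1)*5) = 96*(3 + 3*5) = 96*(3 + 15) = 96*18 = 1728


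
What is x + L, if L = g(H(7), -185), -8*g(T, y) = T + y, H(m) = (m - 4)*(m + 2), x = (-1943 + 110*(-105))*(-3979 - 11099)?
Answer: 813789895/4 ≈ 2.0345e+8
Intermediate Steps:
x = 203447454 (x = (-1943 - 11550)*(-15078) = -13493*(-15078) = 203447454)
H(m) = (-4 + m)*(2 + m)
g(T, y) = -T/8 - y/8 (g(T, y) = -(T + y)/8 = -T/8 - y/8)
L = 79/4 (L = -(-8 + 7**2 - 2*7)/8 - 1/8*(-185) = -(-8 + 49 - 14)/8 + 185/8 = -1/8*27 + 185/8 = -27/8 + 185/8 = 79/4 ≈ 19.750)
x + L = 203447454 + 79/4 = 813789895/4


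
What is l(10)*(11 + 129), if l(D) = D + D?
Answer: 2800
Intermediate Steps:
l(D) = 2*D
l(10)*(11 + 129) = (2*10)*(11 + 129) = 20*140 = 2800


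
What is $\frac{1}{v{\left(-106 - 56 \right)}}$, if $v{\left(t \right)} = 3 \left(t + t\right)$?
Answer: $- \frac{1}{972} \approx -0.0010288$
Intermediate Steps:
$v{\left(t \right)} = 6 t$ ($v{\left(t \right)} = 3 \cdot 2 t = 6 t$)
$\frac{1}{v{\left(-106 - 56 \right)}} = \frac{1}{6 \left(-106 - 56\right)} = \frac{1}{6 \left(-162\right)} = \frac{1}{-972} = - \frac{1}{972}$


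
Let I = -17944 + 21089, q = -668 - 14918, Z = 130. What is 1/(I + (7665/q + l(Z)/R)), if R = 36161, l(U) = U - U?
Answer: 15586/49010305 ≈ 0.00031801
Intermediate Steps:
l(U) = 0
q = -15586
I = 3145
1/(I + (7665/q + l(Z)/R)) = 1/(3145 + (7665/(-15586) + 0/36161)) = 1/(3145 + (7665*(-1/15586) + 0*(1/36161))) = 1/(3145 + (-7665/15586 + 0)) = 1/(3145 - 7665/15586) = 1/(49010305/15586) = 15586/49010305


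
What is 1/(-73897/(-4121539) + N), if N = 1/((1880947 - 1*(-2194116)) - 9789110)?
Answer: 23550667558333/422246809620 ≈ 55.775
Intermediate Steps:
N = -1/5714047 (N = 1/((1880947 + 2194116) - 9789110) = 1/(4075063 - 9789110) = 1/(-5714047) = -1/5714047 ≈ -1.7501e-7)
1/(-73897/(-4121539) + N) = 1/(-73897/(-4121539) - 1/5714047) = 1/(-73897*(-1)/4121539 - 1/5714047) = 1/(-1*(-73897/4121539) - 1/5714047) = 1/(73897/4121539 - 1/5714047) = 1/(422246809620/23550667558333) = 23550667558333/422246809620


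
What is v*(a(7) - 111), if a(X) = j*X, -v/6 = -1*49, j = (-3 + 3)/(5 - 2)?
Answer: -32634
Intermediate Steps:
j = 0 (j = 0/3 = 0*(⅓) = 0)
v = 294 (v = -(-6)*49 = -6*(-49) = 294)
a(X) = 0 (a(X) = 0*X = 0)
v*(a(7) - 111) = 294*(0 - 111) = 294*(-111) = -32634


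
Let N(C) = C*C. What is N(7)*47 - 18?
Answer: 2285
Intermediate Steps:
N(C) = C**2
N(7)*47 - 18 = 7**2*47 - 18 = 49*47 - 18 = 2303 - 18 = 2285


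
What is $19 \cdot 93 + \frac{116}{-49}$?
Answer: $\frac{86467}{49} \approx 1764.6$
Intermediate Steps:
$19 \cdot 93 + \frac{116}{-49} = 1767 + 116 \left(- \frac{1}{49}\right) = 1767 - \frac{116}{49} = \frac{86467}{49}$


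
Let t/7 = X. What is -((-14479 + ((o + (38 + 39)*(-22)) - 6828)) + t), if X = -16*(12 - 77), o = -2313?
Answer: 18034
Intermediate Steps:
X = 1040 (X = -16*(-65) = 1040)
t = 7280 (t = 7*1040 = 7280)
-((-14479 + ((o + (38 + 39)*(-22)) - 6828)) + t) = -((-14479 + ((-2313 + (38 + 39)*(-22)) - 6828)) + 7280) = -((-14479 + ((-2313 + 77*(-22)) - 6828)) + 7280) = -((-14479 + ((-2313 - 1694) - 6828)) + 7280) = -((-14479 + (-4007 - 6828)) + 7280) = -((-14479 - 10835) + 7280) = -(-25314 + 7280) = -1*(-18034) = 18034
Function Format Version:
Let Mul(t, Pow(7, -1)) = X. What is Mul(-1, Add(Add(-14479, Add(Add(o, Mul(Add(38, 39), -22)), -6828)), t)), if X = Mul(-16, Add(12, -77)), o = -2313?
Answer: 18034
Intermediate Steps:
X = 1040 (X = Mul(-16, -65) = 1040)
t = 7280 (t = Mul(7, 1040) = 7280)
Mul(-1, Add(Add(-14479, Add(Add(o, Mul(Add(38, 39), -22)), -6828)), t)) = Mul(-1, Add(Add(-14479, Add(Add(-2313, Mul(Add(38, 39), -22)), -6828)), 7280)) = Mul(-1, Add(Add(-14479, Add(Add(-2313, Mul(77, -22)), -6828)), 7280)) = Mul(-1, Add(Add(-14479, Add(Add(-2313, -1694), -6828)), 7280)) = Mul(-1, Add(Add(-14479, Add(-4007, -6828)), 7280)) = Mul(-1, Add(Add(-14479, -10835), 7280)) = Mul(-1, Add(-25314, 7280)) = Mul(-1, -18034) = 18034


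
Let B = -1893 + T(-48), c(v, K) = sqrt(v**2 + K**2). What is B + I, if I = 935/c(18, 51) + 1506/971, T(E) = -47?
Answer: -1882234/971 + 187*sqrt(13)/39 ≈ -1921.2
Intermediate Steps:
c(v, K) = sqrt(K**2 + v**2)
B = -1940 (B = -1893 - 47 = -1940)
I = 1506/971 + 187*sqrt(13)/39 (I = 935/(sqrt(51**2 + 18**2)) + 1506/971 = 935/(sqrt(2601 + 324)) + 1506*(1/971) = 935/(sqrt(2925)) + 1506/971 = 935/((15*sqrt(13))) + 1506/971 = 935*(sqrt(13)/195) + 1506/971 = 187*sqrt(13)/39 + 1506/971 = 1506/971 + 187*sqrt(13)/39 ≈ 18.839)
B + I = -1940 + (1506/971 + 187*sqrt(13)/39) = -1882234/971 + 187*sqrt(13)/39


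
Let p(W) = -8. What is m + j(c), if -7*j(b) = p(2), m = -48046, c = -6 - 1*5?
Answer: -336314/7 ≈ -48045.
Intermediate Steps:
c = -11 (c = -6 - 5 = -11)
j(b) = 8/7 (j(b) = -1/7*(-8) = 8/7)
m + j(c) = -48046 + 8/7 = -336314/7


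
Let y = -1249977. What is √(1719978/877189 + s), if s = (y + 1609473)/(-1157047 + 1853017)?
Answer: 71*√565312225637510230/33916512685 ≈ 1.5740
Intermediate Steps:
s = 19972/38665 (s = (-1249977 + 1609473)/(-1157047 + 1853017) = 359496/695970 = 359496*(1/695970) = 19972/38665 ≈ 0.51654)
√(1719978/877189 + s) = √(1719978/877189 + 19972/38665) = √(84022168078/33916512685) = 71*√565312225637510230/33916512685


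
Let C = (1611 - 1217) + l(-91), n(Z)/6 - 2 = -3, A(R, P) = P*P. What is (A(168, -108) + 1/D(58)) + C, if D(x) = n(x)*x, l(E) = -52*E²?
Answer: -145656793/348 ≈ -4.1855e+5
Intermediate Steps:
A(R, P) = P²
n(Z) = -6 (n(Z) = 12 + 6*(-3) = 12 - 18 = -6)
C = -430218 (C = (1611 - 1217) - 52*(-91)² = 394 - 52*8281 = 394 - 430612 = -430218)
D(x) = -6*x
(A(168, -108) + 1/D(58)) + C = ((-108)² + 1/(-6*58)) - 430218 = (11664 + 1/(-348)) - 430218 = (11664 - 1/348) - 430218 = 4059071/348 - 430218 = -145656793/348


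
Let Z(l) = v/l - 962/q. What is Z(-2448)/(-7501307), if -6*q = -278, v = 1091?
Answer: 7216577/2552484735504 ≈ 2.8273e-6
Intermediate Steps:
q = 139/3 (q = -⅙*(-278) = 139/3 ≈ 46.333)
Z(l) = -2886/139 + 1091/l (Z(l) = 1091/l - 962/139/3 = 1091/l - 962*3/139 = 1091/l - 2886/139 = -2886/139 + 1091/l)
Z(-2448)/(-7501307) = (-2886/139 + 1091/(-2448))/(-7501307) = (-2886/139 + 1091*(-1/2448))*(-1/7501307) = (-2886/139 - 1091/2448)*(-1/7501307) = -7216577/340272*(-1/7501307) = 7216577/2552484735504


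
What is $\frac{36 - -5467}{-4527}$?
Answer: $- \frac{5503}{4527} \approx -1.2156$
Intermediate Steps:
$\frac{36 - -5467}{-4527} = \left(36 + 5467\right) \left(- \frac{1}{4527}\right) = 5503 \left(- \frac{1}{4527}\right) = - \frac{5503}{4527}$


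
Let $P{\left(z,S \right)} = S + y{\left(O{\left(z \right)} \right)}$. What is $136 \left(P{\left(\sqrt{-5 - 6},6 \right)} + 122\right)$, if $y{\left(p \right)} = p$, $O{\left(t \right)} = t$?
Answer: $17408 + 136 i \sqrt{11} \approx 17408.0 + 451.06 i$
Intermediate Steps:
$P{\left(z,S \right)} = S + z$
$136 \left(P{\left(\sqrt{-5 - 6},6 \right)} + 122\right) = 136 \left(\left(6 + \sqrt{-5 - 6}\right) + 122\right) = 136 \left(\left(6 + \sqrt{-11}\right) + 122\right) = 136 \left(\left(6 + i \sqrt{11}\right) + 122\right) = 136 \left(128 + i \sqrt{11}\right) = 17408 + 136 i \sqrt{11}$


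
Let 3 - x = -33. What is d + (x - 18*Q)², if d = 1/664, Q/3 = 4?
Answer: 21513601/664 ≈ 32400.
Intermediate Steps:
Q = 12 (Q = 3*4 = 12)
x = 36 (x = 3 - 1*(-33) = 3 + 33 = 36)
d = 1/664 ≈ 0.0015060
d + (x - 18*Q)² = 1/664 + (36 - 18*12)² = 1/664 + (36 - 216)² = 1/664 + (-180)² = 1/664 + 32400 = 21513601/664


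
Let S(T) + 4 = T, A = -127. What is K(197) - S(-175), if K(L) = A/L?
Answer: 35136/197 ≈ 178.36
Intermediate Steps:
S(T) = -4 + T
K(L) = -127/L
K(197) - S(-175) = -127/197 - (-4 - 175) = -127*1/197 - 1*(-179) = -127/197 + 179 = 35136/197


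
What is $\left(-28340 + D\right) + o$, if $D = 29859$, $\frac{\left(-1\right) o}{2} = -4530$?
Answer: $10579$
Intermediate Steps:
$o = 9060$ ($o = \left(-2\right) \left(-4530\right) = 9060$)
$\left(-28340 + D\right) + o = \left(-28340 + 29859\right) + 9060 = 1519 + 9060 = 10579$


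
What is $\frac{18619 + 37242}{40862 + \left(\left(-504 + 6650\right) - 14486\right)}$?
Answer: $\frac{55861}{32522} \approx 1.7176$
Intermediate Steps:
$\frac{18619 + 37242}{40862 + \left(\left(-504 + 6650\right) - 14486\right)} = \frac{55861}{40862 + \left(6146 - 14486\right)} = \frac{55861}{40862 - 8340} = \frac{55861}{32522}$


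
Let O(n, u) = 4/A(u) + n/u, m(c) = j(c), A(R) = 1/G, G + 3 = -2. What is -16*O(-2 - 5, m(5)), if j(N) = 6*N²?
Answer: 24056/75 ≈ 320.75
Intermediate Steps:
G = -5 (G = -3 - 2 = -5)
A(R) = -⅕ (A(R) = 1/(-5) = -⅕)
m(c) = 6*c²
O(n, u) = -20 + n/u (O(n, u) = 4/(-⅕) + n/u = 4*(-5) + n/u = -20 + n/u)
-16*O(-2 - 5, m(5)) = -16*(-20 + (-2 - 5)/((6*5²))) = -16*(-20 - 7/(6*25)) = -16*(-20 - 7/150) = -16*(-3007/150) = 24056/75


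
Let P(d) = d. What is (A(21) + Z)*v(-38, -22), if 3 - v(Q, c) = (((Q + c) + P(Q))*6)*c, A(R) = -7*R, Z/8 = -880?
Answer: 92949471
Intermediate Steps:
Z = -7040 (Z = 8*(-880) = -7040)
v(Q, c) = 3 - c*(6*c + 12*Q) (v(Q, c) = 3 - ((Q + c) + Q)*6*c = 3 - (c + 2*Q)*6*c = 3 - (6*c + 12*Q)*c = 3 - c*(6*c + 12*Q))
(A(21) + Z)*v(-38, -22) = (-7*21 - 7040)*(3 - 6*(-22)² - 12*(-38)*(-22)) = (-147 - 7040)*(3 - 6*484 - 10032) = -7187*(3 - 2904 - 10032) = -7187*(-12933) = 92949471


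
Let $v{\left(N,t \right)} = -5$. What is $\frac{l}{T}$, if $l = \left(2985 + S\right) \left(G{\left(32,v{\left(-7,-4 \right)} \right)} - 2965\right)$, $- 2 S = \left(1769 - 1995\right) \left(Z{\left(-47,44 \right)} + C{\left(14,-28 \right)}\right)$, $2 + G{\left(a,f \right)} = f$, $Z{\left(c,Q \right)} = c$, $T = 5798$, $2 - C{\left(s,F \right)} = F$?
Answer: $- \frac{1581104}{2899} \approx -545.4$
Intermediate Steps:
$C{\left(s,F \right)} = 2 - F$
$G{\left(a,f \right)} = -2 + f$
$S = -1921$ ($S = - \frac{\left(1769 - 1995\right) \left(-47 + \left(2 - -28\right)\right)}{2} = - \frac{\left(-226\right) \left(-47 + \left(2 + 28\right)\right)}{2} = - \frac{\left(-226\right) \left(-47 + 30\right)}{2} = - \frac{\left(-226\right) \left(-17\right)}{2} = \left(- \frac{1}{2}\right) 3842 = -1921$)
$l = -3162208$ ($l = \left(2985 - 1921\right) \left(\left(-2 - 5\right) - 2965\right) = 1064 \left(-7 - 2965\right) = 1064 \left(-2972\right) = -3162208$)
$\frac{l}{T} = - \frac{3162208}{5798} = \left(-3162208\right) \frac{1}{5798} = - \frac{1581104}{2899}$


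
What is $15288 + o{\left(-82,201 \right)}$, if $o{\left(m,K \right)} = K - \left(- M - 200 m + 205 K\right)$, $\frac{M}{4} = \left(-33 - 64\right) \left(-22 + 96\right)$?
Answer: $-70828$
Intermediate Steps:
$M = -28712$ ($M = 4 \left(-33 - 64\right) \left(-22 + 96\right) = 4 \left(\left(-97\right) 74\right) = 4 \left(-7178\right) = -28712$)
$o{\left(m,K \right)} = -28712 - 204 K + 200 m$ ($o{\left(m,K \right)} = K - \left(28712 - 200 m + 205 K\right) = -28712 - 204 K + 200 m$)
$15288 + o{\left(-82,201 \right)} = 15288 - 86116 = -70828$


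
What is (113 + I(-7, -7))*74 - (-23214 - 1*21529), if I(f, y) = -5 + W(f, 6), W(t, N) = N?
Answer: 53179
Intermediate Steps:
I(f, y) = 1 (I(f, y) = -5 + 6 = 1)
(113 + I(-7, -7))*74 - (-23214 - 1*21529) = (113 + 1)*74 - (-23214 - 1*21529) = 114*74 - (-23214 - 21529) = 8436 - 1*(-44743) = 8436 + 44743 = 53179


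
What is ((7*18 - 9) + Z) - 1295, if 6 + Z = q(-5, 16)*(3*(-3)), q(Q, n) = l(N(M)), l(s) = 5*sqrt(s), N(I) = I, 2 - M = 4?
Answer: -1184 - 45*I*sqrt(2) ≈ -1184.0 - 63.64*I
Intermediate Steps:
M = -2 (M = 2 - 1*4 = 2 - 4 = -2)
q(Q, n) = 5*I*sqrt(2) (q(Q, n) = 5*sqrt(-2) = 5*(I*sqrt(2)) = 5*I*sqrt(2))
Z = -6 - 45*I*sqrt(2) (Z = -6 + (5*I*sqrt(2))*(3*(-3)) = -6 + (5*I*sqrt(2))*(-9) = -6 - 45*I*sqrt(2) ≈ -6.0 - 63.64*I)
((7*18 - 9) + Z) - 1295 = ((7*18 - 9) + (-6 - 45*I*sqrt(2))) - 1295 = ((126 - 9) + (-6 - 45*I*sqrt(2))) - 1295 = (117 + (-6 - 45*I*sqrt(2))) - 1295 = (111 - 45*I*sqrt(2)) - 1295 = -1184 - 45*I*sqrt(2)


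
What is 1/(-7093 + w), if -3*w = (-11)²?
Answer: -3/21400 ≈ -0.00014019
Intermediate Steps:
w = -121/3 (w = -⅓*(-11)² = -⅓*121 = -121/3 ≈ -40.333)
1/(-7093 + w) = 1/(-7093 - 121/3) = 1/(-21400/3) = -3/21400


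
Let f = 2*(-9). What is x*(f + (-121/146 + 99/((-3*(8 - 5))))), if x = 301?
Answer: -1310855/146 ≈ -8978.5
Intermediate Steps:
f = -18
x*(f + (-121/146 + 99/((-3*(8 - 5))))) = 301*(-18 + (-121/146 + 99/((-3*(8 - 5))))) = 301*(-18 + (-121*1/146 + 99/((-3*3)))) = 301*(-18 + (-121/146 + 99/(-9))) = 301*(-18 + (-121/146 + 99*(-1/9))) = 301*(-18 + (-121/146 - 11)) = 301*(-18 - 1727/146) = 301*(-4355/146) = -1310855/146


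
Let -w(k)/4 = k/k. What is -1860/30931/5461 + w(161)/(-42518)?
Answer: 298286642/3590946786469 ≈ 8.3066e-5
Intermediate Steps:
w(k) = -4 (w(k) = -4*k/k = -4*1 = -4)
-1860/30931/5461 + w(161)/(-42518) = -1860/30931/5461 - 4/(-42518) = -1860*1/30931*(1/5461) - 4*(-1/42518) = -1860/30931*1/5461 + 2/21259 = -1860/168914191 + 2/21259 = 298286642/3590946786469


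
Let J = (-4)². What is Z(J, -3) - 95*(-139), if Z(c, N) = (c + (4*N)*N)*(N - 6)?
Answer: 12737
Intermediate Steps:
J = 16
Z(c, N) = (-6 + N)*(c + 4*N²) (Z(c, N) = (c + 4*N²)*(-6 + N) = (-6 + N)*(c + 4*N²))
Z(J, -3) - 95*(-139) = (-24*(-3)² - 6*16 + 4*(-3)³ - 3*16) - 95*(-139) = (-24*9 - 96 + 4*(-27) - 48) + 13205 = (-216 - 96 - 108 - 48) + 13205 = -468 + 13205 = 12737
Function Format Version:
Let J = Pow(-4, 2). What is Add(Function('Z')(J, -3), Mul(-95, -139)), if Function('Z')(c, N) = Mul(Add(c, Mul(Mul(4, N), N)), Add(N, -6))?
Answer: 12737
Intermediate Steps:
J = 16
Function('Z')(c, N) = Mul(Add(-6, N), Add(c, Mul(4, Pow(N, 2)))) (Function('Z')(c, N) = Mul(Add(c, Mul(4, Pow(N, 2))), Add(-6, N)) = Mul(Add(-6, N), Add(c, Mul(4, Pow(N, 2)))))
Add(Function('Z')(J, -3), Mul(-95, -139)) = Add(Add(Mul(-24, Pow(-3, 2)), Mul(-6, 16), Mul(4, Pow(-3, 3)), Mul(-3, 16)), Mul(-95, -139)) = Add(Add(Mul(-24, 9), -96, Mul(4, -27), -48), 13205) = Add(Add(-216, -96, -108, -48), 13205) = Add(-468, 13205) = 12737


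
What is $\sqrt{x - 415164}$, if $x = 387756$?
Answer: $4 i \sqrt{1713} \approx 165.55 i$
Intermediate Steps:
$\sqrt{x - 415164} = \sqrt{387756 - 415164} = \sqrt{-27408} = 4 i \sqrt{1713}$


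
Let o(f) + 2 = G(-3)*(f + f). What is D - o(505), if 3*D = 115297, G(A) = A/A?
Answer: 112273/3 ≈ 37424.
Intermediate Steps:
G(A) = 1
o(f) = -2 + 2*f (o(f) = -2 + 1*(f + f) = -2 + 1*(2*f) = -2 + 2*f)
D = 115297/3 (D = (1/3)*115297 = 115297/3 ≈ 38432.)
D - o(505) = 115297/3 - (-2 + 2*505) = 115297/3 - (-2 + 1010) = 115297/3 - 1*1008 = 115297/3 - 1008 = 112273/3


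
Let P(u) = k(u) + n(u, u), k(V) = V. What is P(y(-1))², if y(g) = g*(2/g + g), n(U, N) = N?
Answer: 36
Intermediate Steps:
y(g) = g*(g + 2/g)
P(u) = 2*u (P(u) = u + u = 2*u)
P(y(-1))² = (2*(2 + (-1)²))² = (2*(2 + 1))² = (2*3)² = 6² = 36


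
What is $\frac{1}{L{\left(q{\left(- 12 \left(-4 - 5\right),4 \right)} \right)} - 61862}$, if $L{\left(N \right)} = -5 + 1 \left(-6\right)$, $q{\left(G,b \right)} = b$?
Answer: $- \frac{1}{61873} \approx -1.6162 \cdot 10^{-5}$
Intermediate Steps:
$L{\left(N \right)} = -11$ ($L{\left(N \right)} = -5 - 6 = -11$)
$\frac{1}{L{\left(q{\left(- 12 \left(-4 - 5\right),4 \right)} \right)} - 61862} = \frac{1}{-11 - 61862} = \frac{1}{-61873} = - \frac{1}{61873}$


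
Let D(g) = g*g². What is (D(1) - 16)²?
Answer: 225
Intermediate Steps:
D(g) = g³
(D(1) - 16)² = (1³ - 16)² = (1 - 16)² = (-15)² = 225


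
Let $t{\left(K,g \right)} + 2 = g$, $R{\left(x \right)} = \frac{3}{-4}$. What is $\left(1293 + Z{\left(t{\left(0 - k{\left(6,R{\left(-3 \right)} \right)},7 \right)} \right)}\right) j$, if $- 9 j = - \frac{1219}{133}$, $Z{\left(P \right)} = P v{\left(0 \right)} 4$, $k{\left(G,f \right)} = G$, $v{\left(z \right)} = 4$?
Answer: $\frac{1673687}{1197} \approx 1398.2$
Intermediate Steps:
$R{\left(x \right)} = - \frac{3}{4}$ ($R{\left(x \right)} = 3 \left(- \frac{1}{4}\right) = - \frac{3}{4}$)
$t{\left(K,g \right)} = -2 + g$
$Z{\left(P \right)} = 16 P$ ($Z{\left(P \right)} = P 4 \cdot 4 = 4 P 4 = 16 P$)
$j = \frac{1219}{1197}$ ($j = - \frac{\left(-1219\right) \frac{1}{133}}{9} = \left(- \frac{1}{9}\right) \left(- \frac{1219}{133}\right) = \frac{1219}{1197} \approx 1.0184$)
$\left(1293 + Z{\left(t{\left(0 - k{\left(6,R{\left(-3 \right)} \right)},7 \right)} \right)}\right) j = \left(1293 + 16 \left(-2 + 7\right)\right) \frac{1219}{1197} = \left(1293 + 16 \cdot 5\right) \frac{1219}{1197} = \left(1293 + 80\right) \frac{1219}{1197} = 1373 \cdot \frac{1219}{1197} = \frac{1673687}{1197}$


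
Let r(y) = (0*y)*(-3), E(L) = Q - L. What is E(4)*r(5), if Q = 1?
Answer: 0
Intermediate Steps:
E(L) = 1 - L
r(y) = 0 (r(y) = 0*(-3) = 0)
E(4)*r(5) = (1 - 1*4)*0 = (1 - 4)*0 = -3*0 = 0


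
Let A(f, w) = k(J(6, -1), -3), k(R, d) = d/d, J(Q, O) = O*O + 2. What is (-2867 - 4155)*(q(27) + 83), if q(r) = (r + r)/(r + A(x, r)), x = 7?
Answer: -4174579/7 ≈ -5.9637e+5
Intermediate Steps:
J(Q, O) = 2 + O**2 (J(Q, O) = O**2 + 2 = 2 + O**2)
k(R, d) = 1
A(f, w) = 1
q(r) = 2*r/(1 + r) (q(r) = (r + r)/(r + 1) = (2*r)/(1 + r) = 2*r/(1 + r))
(-2867 - 4155)*(q(27) + 83) = (-2867 - 4155)*(2*27/(1 + 27) + 83) = -7022*(2*27/28 + 83) = -7022*(2*27*(1/28) + 83) = -7022*(27/14 + 83) = -7022*1189/14 = -4174579/7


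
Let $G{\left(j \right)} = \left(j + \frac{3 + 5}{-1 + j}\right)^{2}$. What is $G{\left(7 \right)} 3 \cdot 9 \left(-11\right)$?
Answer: $-20625$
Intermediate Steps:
$G{\left(j \right)} = \left(j + \frac{8}{-1 + j}\right)^{2}$
$G{\left(7 \right)} 3 \cdot 9 \left(-11\right) = \frac{\left(8 + 7^{2} - 7\right)^{2}}{\left(-1 + 7\right)^{2}} \cdot 3 \cdot 9 \left(-11\right) = \frac{\left(8 + 49 - 7\right)^{2}}{36} \cdot 27 \left(-11\right) = \frac{50^{2}}{36} \cdot 27 \left(-11\right) = \frac{1}{36} \cdot 2500 \cdot 27 \left(-11\right) = \frac{625}{9} \cdot 27 \left(-11\right) = 1875 \left(-11\right) = -20625$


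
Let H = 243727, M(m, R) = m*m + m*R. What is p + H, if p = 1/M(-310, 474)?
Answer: 12391080679/50840 ≈ 2.4373e+5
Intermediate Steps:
M(m, R) = m² + R*m
p = -1/50840 (p = 1/(-310*(474 - 310)) = 1/(-310*164) = 1/(-50840) = -1/50840 ≈ -1.9670e-5)
p + H = -1/50840 + 243727 = 12391080679/50840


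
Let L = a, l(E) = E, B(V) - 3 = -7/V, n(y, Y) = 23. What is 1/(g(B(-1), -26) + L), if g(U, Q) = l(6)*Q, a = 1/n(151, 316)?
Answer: -23/3587 ≈ -0.0064120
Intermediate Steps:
B(V) = 3 - 7/V
a = 1/23 ≈ 0.043478
g(U, Q) = 6*Q
L = 1/23 ≈ 0.043478
1/(g(B(-1), -26) + L) = 1/(6*(-26) + 1/23) = 1/(-156 + 1/23) = 1/(-3587/23) = -23/3587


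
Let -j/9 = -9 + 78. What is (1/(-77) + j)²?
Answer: 2286561124/5929 ≈ 3.8566e+5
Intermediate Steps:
j = -621 (j = -9*(-9 + 78) = -9*69 = -621)
(1/(-77) + j)² = (1/(-77) - 621)² = (-1/77 - 621)² = (-47818/77)² = 2286561124/5929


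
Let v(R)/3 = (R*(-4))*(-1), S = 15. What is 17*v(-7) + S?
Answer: -1413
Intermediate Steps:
v(R) = 12*R (v(R) = 3*((R*(-4))*(-1)) = 3*(-4*R*(-1)) = 3*(4*R) = 12*R)
17*v(-7) + S = 17*(12*(-7)) + 15 = 17*(-84) + 15 = -1428 + 15 = -1413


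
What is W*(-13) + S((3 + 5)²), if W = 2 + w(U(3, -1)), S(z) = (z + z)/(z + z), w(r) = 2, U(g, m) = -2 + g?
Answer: -51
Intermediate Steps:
S(z) = 1 (S(z) = (2*z)/((2*z)) = (2*z)*(1/(2*z)) = 1)
W = 4 (W = 2 + 2 = 4)
W*(-13) + S((3 + 5)²) = 4*(-13) + 1 = -52 + 1 = -51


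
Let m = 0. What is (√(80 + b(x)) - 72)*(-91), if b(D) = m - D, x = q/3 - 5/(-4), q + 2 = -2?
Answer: 6552 - 2821*√3/6 ≈ 5737.6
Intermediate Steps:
q = -4 (q = -2 - 2 = -4)
x = -1/12 (x = -4/3 - 5/(-4) = -4*⅓ - 5*(-¼) = -4/3 + 5/4 = -1/12 ≈ -0.083333)
b(D) = -D (b(D) = 0 - D = -D)
(√(80 + b(x)) - 72)*(-91) = (√(80 - 1*(-1/12)) - 72)*(-91) = (√(80 + 1/12) - 72)*(-91) = (√(961/12) - 72)*(-91) = (31*√3/6 - 72)*(-91) = (-72 + 31*√3/6)*(-91) = 6552 - 2821*√3/6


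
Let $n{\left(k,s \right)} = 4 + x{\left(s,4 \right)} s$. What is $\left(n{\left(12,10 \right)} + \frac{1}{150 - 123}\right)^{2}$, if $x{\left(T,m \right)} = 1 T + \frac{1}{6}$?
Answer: $\frac{8145316}{729} \approx 11173.0$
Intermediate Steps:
$x{\left(T,m \right)} = \frac{1}{6} + T$ ($x{\left(T,m \right)} = T + \frac{1}{6} = \frac{1}{6} + T$)
$n{\left(k,s \right)} = 4 + s \left(\frac{1}{6} + s\right)$ ($n{\left(k,s \right)} = 4 + \left(\frac{1}{6} + s\right) s = 4 + s \left(\frac{1}{6} + s\right)$)
$\left(n{\left(12,10 \right)} + \frac{1}{150 - 123}\right)^{2} = \left(\left(4 + 10^{2} + \frac{1}{6} \cdot 10\right) + \frac{1}{150 - 123}\right)^{2} = \left(\left(4 + 100 + \frac{5}{3}\right) + \frac{1}{27}\right)^{2} = \left(\frac{317}{3} + \frac{1}{27}\right)^{2} = \left(\frac{2854}{27}\right)^{2} = \frac{8145316}{729}$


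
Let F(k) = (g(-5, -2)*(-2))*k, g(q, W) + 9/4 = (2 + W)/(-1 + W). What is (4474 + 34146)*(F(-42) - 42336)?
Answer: -1642315500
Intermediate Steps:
g(q, W) = -9/4 + (2 + W)/(-1 + W)
F(k) = 9*k/2 (F(k) = (((17 - 5*(-2))/(4*(-1 - 2)))*(-2))*k = (((¼)*(17 + 10)/(-3))*(-2))*k = (((¼)*(-⅓)*27)*(-2))*k = (-9/4*(-2))*k = 9*k/2)
(4474 + 34146)*(F(-42) - 42336) = (4474 + 34146)*((9/2)*(-42) - 42336) = 38620*(-189 - 42336) = 38620*(-42525) = -1642315500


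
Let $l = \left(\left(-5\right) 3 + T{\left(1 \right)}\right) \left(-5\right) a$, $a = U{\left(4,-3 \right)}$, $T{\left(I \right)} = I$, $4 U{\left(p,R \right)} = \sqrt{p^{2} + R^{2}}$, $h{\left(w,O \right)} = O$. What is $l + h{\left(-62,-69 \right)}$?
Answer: $\frac{37}{2} \approx 18.5$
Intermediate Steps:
$U{\left(p,R \right)} = \frac{\sqrt{R^{2} + p^{2}}}{4}$ ($U{\left(p,R \right)} = \frac{\sqrt{p^{2} + R^{2}}}{4} = \frac{\sqrt{R^{2} + p^{2}}}{4}$)
$a = \frac{5}{4}$ ($a = \frac{\sqrt{\left(-3\right)^{2} + 4^{2}}}{4} = \frac{\sqrt{9 + 16}}{4} = \frac{\sqrt{25}}{4} = \frac{1}{4} \cdot 5 = \frac{5}{4} \approx 1.25$)
$l = \frac{175}{2}$ ($l = \left(\left(-5\right) 3 + 1\right) \left(-5\right) \frac{5}{4} = \left(-15 + 1\right) \left(-5\right) \frac{5}{4} = \left(-14\right) \left(-5\right) \frac{5}{4} = 70 \cdot \frac{5}{4} = \frac{175}{2} \approx 87.5$)
$l + h{\left(-62,-69 \right)} = \frac{175}{2} - 69 = \frac{37}{2}$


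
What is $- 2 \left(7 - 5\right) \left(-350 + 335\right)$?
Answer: $60$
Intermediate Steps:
$- 2 \left(7 - 5\right) \left(-350 + 335\right) = \left(-2\right) 2 \left(-15\right) = \left(-4\right) \left(-15\right) = 60$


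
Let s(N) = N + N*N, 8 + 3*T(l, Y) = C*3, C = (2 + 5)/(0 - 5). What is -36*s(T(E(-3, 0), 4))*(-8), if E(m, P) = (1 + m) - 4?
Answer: 89792/25 ≈ 3591.7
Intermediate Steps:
C = -7/5 (C = 7/(-5) = 7*(-1/5) = -7/5 ≈ -1.4000)
E(m, P) = -3 + m
T(l, Y) = -61/15 (T(l, Y) = -8/3 + (-7/5*3)/3 = -8/3 + (1/3)*(-21/5) = -8/3 - 7/5 = -61/15)
s(N) = N + N**2
-36*s(T(E(-3, 0), 4))*(-8) = -(-732)*(1 - 61/15)/5*(-8) = -(-732)*(-46)/(5*15)*(-8) = -36*2806/225*(-8) = -11224/25*(-8) = 89792/25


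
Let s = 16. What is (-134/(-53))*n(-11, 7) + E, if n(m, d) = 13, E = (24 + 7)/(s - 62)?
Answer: 78489/2438 ≈ 32.194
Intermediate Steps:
E = -31/46 (E = (24 + 7)/(16 - 62) = 31/(-46) = 31*(-1/46) = -31/46 ≈ -0.67391)
(-134/(-53))*n(-11, 7) + E = -134/(-53)*13 - 31/46 = -134*(-1/53)*13 - 31/46 = (134/53)*13 - 31/46 = 1742/53 - 31/46 = 78489/2438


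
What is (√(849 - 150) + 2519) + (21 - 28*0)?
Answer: 2540 + √699 ≈ 2566.4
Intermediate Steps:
(√(849 - 150) + 2519) + (21 - 28*0) = (√699 + 2519) + (21 + 0) = (2519 + √699) + 21 = 2540 + √699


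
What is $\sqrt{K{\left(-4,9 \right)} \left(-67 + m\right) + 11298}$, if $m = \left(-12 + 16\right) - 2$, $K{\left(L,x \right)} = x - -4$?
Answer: $\sqrt{10453} \approx 102.24$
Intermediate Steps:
$K{\left(L,x \right)} = 4 + x$ ($K{\left(L,x \right)} = x + 4 = 4 + x$)
$m = 2$ ($m = 4 - 2 = 2$)
$\sqrt{K{\left(-4,9 \right)} \left(-67 + m\right) + 11298} = \sqrt{\left(4 + 9\right) \left(-67 + 2\right) + 11298} = \sqrt{13 \left(-65\right) + 11298} = \sqrt{-845 + 11298} = \sqrt{10453}$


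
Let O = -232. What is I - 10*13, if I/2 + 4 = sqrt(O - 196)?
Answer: -138 + 4*I*sqrt(107) ≈ -138.0 + 41.376*I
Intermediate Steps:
I = -8 + 4*I*sqrt(107) (I = -8 + 2*sqrt(-232 - 196) = -8 + 2*sqrt(-428) = -8 + 2*(2*I*sqrt(107)) = -8 + 4*I*sqrt(107) ≈ -8.0 + 41.376*I)
I - 10*13 = (-8 + 4*I*sqrt(107)) - 10*13 = (-8 + 4*I*sqrt(107)) - 130 = -138 + 4*I*sqrt(107)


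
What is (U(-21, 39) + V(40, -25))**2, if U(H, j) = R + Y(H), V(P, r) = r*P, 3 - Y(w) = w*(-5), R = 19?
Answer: 1172889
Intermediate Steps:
Y(w) = 3 + 5*w (Y(w) = 3 - w*(-5) = 3 - (-5)*w = 3 + 5*w)
V(P, r) = P*r
U(H, j) = 22 + 5*H (U(H, j) = 19 + (3 + 5*H) = 22 + 5*H)
(U(-21, 39) + V(40, -25))**2 = ((22 + 5*(-21)) + 40*(-25))**2 = ((22 - 105) - 1000)**2 = (-83 - 1000)**2 = (-1083)**2 = 1172889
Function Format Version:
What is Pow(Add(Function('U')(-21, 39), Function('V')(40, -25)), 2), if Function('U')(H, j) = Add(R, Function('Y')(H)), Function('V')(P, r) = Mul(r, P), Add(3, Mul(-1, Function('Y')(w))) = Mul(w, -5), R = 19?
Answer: 1172889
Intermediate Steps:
Function('Y')(w) = Add(3, Mul(5, w)) (Function('Y')(w) = Add(3, Mul(-1, Mul(w, -5))) = Add(3, Mul(-1, Mul(-5, w))) = Add(3, Mul(5, w)))
Function('V')(P, r) = Mul(P, r)
Function('U')(H, j) = Add(22, Mul(5, H)) (Function('U')(H, j) = Add(19, Add(3, Mul(5, H))) = Add(22, Mul(5, H)))
Pow(Add(Function('U')(-21, 39), Function('V')(40, -25)), 2) = Pow(Add(Add(22, Mul(5, -21)), Mul(40, -25)), 2) = Pow(Add(Add(22, -105), -1000), 2) = Pow(Add(-83, -1000), 2) = Pow(-1083, 2) = 1172889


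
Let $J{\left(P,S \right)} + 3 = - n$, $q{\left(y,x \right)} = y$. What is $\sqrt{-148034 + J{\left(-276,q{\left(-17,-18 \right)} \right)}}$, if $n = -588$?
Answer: $i \sqrt{147449} \approx 383.99 i$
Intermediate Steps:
$J{\left(P,S \right)} = 585$ ($J{\left(P,S \right)} = -3 - -588 = -3 + 588 = 585$)
$\sqrt{-148034 + J{\left(-276,q{\left(-17,-18 \right)} \right)}} = \sqrt{-148034 + 585} = \sqrt{-147449} = i \sqrt{147449}$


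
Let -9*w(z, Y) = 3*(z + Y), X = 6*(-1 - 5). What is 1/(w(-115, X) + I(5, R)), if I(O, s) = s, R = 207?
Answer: 3/772 ≈ 0.0038860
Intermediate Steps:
X = -36 (X = 6*(-6) = -36)
w(z, Y) = -Y/3 - z/3 (w(z, Y) = -(z + Y)/3 = -(Y + z)/3 = -(3*Y + 3*z)/9 = -Y/3 - z/3)
1/(w(-115, X) + I(5, R)) = 1/((-⅓*(-36) - ⅓*(-115)) + 207) = 1/((12 + 115/3) + 207) = 1/(151/3 + 207) = 1/(772/3) = 3/772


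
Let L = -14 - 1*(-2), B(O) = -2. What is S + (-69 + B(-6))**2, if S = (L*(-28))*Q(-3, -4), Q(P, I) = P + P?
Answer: 3025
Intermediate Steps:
Q(P, I) = 2*P
L = -12 (L = -14 + 2 = -12)
S = -2016 (S = (-12*(-28))*(2*(-3)) = 336*(-6) = -2016)
S + (-69 + B(-6))**2 = -2016 + (-69 - 2)**2 = -2016 + (-71)**2 = -2016 + 5041 = 3025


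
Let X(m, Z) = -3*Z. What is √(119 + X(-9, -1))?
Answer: √122 ≈ 11.045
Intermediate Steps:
√(119 + X(-9, -1)) = √(119 - 3*(-1)) = √(119 + 3) = √122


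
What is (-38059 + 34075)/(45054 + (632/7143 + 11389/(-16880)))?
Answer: -480366178560/5432263103893 ≈ -0.088428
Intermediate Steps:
(-38059 + 34075)/(45054 + (632/7143 + 11389/(-16880))) = -3984/(45054 + (632*(1/7143) + 11389*(-1/16880))) = -3984/(45054 + (632/7143 - 11389/16880)) = -3984/(45054 - 70683467/120573840) = -3984/5432263103893/120573840 = -3984*120573840/5432263103893 = -480366178560/5432263103893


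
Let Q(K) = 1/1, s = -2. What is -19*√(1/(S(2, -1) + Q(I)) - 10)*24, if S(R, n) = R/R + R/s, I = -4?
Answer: -1368*I ≈ -1368.0*I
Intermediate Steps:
S(R, n) = 1 - R/2 (S(R, n) = R/R + R/(-2) = 1 + R*(-½) = 1 - R/2)
Q(K) = 1
-19*√(1/(S(2, -1) + Q(I)) - 10)*24 = -19*√(1/((1 - ½*2) + 1) - 10)*24 = -19*√(1/((1 - 1) + 1) - 10)*24 = -19*√(1/(0 + 1) - 10)*24 = -19*√(1/1 - 10)*24 = -19*√(1 - 10)*24 = -57*I*24 = -1368*I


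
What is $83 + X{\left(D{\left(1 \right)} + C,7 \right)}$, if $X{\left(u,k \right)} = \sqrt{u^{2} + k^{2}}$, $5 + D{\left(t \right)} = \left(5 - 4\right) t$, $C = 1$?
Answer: $83 + \sqrt{58} \approx 90.616$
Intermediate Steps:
$D{\left(t \right)} = -5 + t$ ($D{\left(t \right)} = -5 + \left(5 - 4\right) t = -5 + 1 t = -5 + t$)
$X{\left(u,k \right)} = \sqrt{k^{2} + u^{2}}$
$83 + X{\left(D{\left(1 \right)} + C,7 \right)} = 83 + \sqrt{7^{2} + \left(\left(-5 + 1\right) + 1\right)^{2}} = 83 + \sqrt{49 + \left(-4 + 1\right)^{2}} = 83 + \sqrt{49 + \left(-3\right)^{2}} = 83 + \sqrt{49 + 9} = 83 + \sqrt{58}$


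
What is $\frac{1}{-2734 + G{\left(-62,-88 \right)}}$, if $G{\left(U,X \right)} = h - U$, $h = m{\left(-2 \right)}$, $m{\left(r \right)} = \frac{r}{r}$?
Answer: $- \frac{1}{2671} \approx -0.00037439$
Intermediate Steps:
$m{\left(r \right)} = 1$
$h = 1$
$G{\left(U,X \right)} = 1 - U$
$\frac{1}{-2734 + G{\left(-62,-88 \right)}} = \frac{1}{-2734 + \left(1 - -62\right)} = \frac{1}{-2734 + \left(1 + 62\right)} = \frac{1}{-2734 + 63} = \frac{1}{-2671} = - \frac{1}{2671}$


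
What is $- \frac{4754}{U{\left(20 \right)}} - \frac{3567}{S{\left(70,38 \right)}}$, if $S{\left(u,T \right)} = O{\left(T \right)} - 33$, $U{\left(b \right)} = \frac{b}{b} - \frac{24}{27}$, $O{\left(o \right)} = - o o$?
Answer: $- \frac{63191355}{1477} \approx -42784.0$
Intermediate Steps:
$O{\left(o \right)} = - o^{2}$
$U{\left(b \right)} = \frac{1}{9}$ ($U{\left(b \right)} = 1 - \frac{8}{9} = \frac{1}{9}$)
$S{\left(u,T \right)} = -33 - T^{2}$ ($S{\left(u,T \right)} = - T^{2} - 33 = -33 - T^{2}$)
$- \frac{4754}{U{\left(20 \right)}} - \frac{3567}{S{\left(70,38 \right)}} = - 4754 \frac{1}{\frac{1}{9}} - \frac{3567}{-33 - 38^{2}} = \left(-4754\right) 9 - \frac{3567}{-33 - 1444} = -42786 - \frac{3567}{-33 - 1444} = -42786 - \frac{3567}{-1477} = -42786 - - \frac{3567}{1477} = -42786 + \frac{3567}{1477} = - \frac{63191355}{1477}$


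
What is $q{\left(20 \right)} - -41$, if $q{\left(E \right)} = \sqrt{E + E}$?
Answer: $41 + 2 \sqrt{10} \approx 47.325$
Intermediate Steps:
$q{\left(E \right)} = \sqrt{2} \sqrt{E}$ ($q{\left(E \right)} = \sqrt{2 E} = \sqrt{2} \sqrt{E}$)
$q{\left(20 \right)} - -41 = \sqrt{2} \sqrt{20} - -41 = \sqrt{2} \cdot 2 \sqrt{5} + 41 = 2 \sqrt{10} + 41 = 41 + 2 \sqrt{10}$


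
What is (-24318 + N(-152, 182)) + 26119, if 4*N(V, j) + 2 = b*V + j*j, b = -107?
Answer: 28295/2 ≈ 14148.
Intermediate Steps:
N(V, j) = -1/2 - 107*V/4 + j**2/4 (N(V, j) = -1/2 + (-107*V + j*j)/4 = -1/2 + (-107*V + j**2)/4 = -1/2 + (j**2 - 107*V)/4 = -1/2 + (-107*V/4 + j**2/4) = -1/2 - 107*V/4 + j**2/4)
(-24318 + N(-152, 182)) + 26119 = (-24318 + (-1/2 - 107/4*(-152) + (1/4)*182**2)) + 26119 = (-24318 + (-1/2 + 4066 + (1/4)*33124)) + 26119 = (-24318 + (-1/2 + 4066 + 8281)) + 26119 = (-24318 + 24693/2) + 26119 = -23943/2 + 26119 = 28295/2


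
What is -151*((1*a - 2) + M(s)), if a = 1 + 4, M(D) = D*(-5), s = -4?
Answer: -3473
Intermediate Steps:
M(D) = -5*D
a = 5
-151*((1*a - 2) + M(s)) = -151*((1*5 - 2) - 5*(-4)) = -151*((5 - 2) + 20) = -151*(3 + 20) = -151*23 = -3473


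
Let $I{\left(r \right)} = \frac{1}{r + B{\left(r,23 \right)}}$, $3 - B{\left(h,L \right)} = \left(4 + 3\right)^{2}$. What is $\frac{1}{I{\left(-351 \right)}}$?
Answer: $-397$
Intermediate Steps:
$B{\left(h,L \right)} = -46$ ($B{\left(h,L \right)} = 3 - \left(4 + 3\right)^{2} = 3 - 7^{2} = 3 - 49 = -46$)
$I{\left(r \right)} = \frac{1}{-46 + r}$ ($I{\left(r \right)} = \frac{1}{r - 46} = \frac{1}{-46 + r}$)
$\frac{1}{I{\left(-351 \right)}} = \frac{1}{\frac{1}{-46 - 351}} = \frac{1}{\frac{1}{-397}} = \frac{1}{- \frac{1}{397}} = -397$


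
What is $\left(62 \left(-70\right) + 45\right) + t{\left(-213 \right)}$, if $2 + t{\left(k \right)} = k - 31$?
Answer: $-4541$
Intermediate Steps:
$t{\left(k \right)} = -33 + k$ ($t{\left(k \right)} = -2 + \left(k - 31\right) = -2 + \left(-31 + k\right) = -33 + k$)
$\left(62 \left(-70\right) + 45\right) + t{\left(-213 \right)} = \left(62 \left(-70\right) + 45\right) - 246 = \left(-4340 + 45\right) - 246 = -4295 - 246 = -4541$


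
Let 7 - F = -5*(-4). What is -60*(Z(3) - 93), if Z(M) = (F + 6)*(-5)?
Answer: 3480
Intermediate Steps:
F = -13 (F = 7 - (-5)*(-4) = 7 - 1*20 = 7 - 20 = -13)
Z(M) = 35 (Z(M) = (-13 + 6)*(-5) = -7*(-5) = 35)
-60*(Z(3) - 93) = -60*(35 - 93) = -60*(-58) = 3480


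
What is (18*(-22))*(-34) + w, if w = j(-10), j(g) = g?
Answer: 13454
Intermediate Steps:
w = -10
(18*(-22))*(-34) + w = (18*(-22))*(-34) - 10 = -396*(-34) - 10 = 13464 - 10 = 13454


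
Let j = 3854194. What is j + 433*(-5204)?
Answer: 1600862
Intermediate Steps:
j + 433*(-5204) = 3854194 + 433*(-5204) = 3854194 - 2253332 = 1600862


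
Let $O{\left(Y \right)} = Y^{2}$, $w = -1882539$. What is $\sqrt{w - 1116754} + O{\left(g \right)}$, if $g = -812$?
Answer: $659344 + i \sqrt{2999293} \approx 6.5934 \cdot 10^{5} + 1731.8 i$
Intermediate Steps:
$\sqrt{w - 1116754} + O{\left(g \right)} = \sqrt{-1882539 - 1116754} + \left(-812\right)^{2} = \sqrt{-2999293} + 659344 = i \sqrt{2999293} + 659344 = 659344 + i \sqrt{2999293}$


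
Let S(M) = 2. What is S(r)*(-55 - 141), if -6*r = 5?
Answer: -392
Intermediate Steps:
r = -⅚ (r = -⅙*5 = -⅚ ≈ -0.83333)
S(r)*(-55 - 141) = 2*(-55 - 141) = 2*(-196) = -392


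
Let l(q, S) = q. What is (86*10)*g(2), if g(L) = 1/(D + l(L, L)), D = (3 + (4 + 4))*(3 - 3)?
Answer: 430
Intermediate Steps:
D = 0 (D = (3 + 8)*0 = 11*0 = 0)
g(L) = 1/L (g(L) = 1/(0 + L) = 1/L)
(86*10)*g(2) = (86*10)/2 = 860*(1/2) = 430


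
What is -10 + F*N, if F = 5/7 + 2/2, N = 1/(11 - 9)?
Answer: -64/7 ≈ -9.1429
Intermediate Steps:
N = 1/2 ≈ 0.50000
F = 12/7 (F = 5*(1/7) + 2*(1/2) = 5/7 + 1 = 12/7 ≈ 1.7143)
-10 + F*N = -10 + (12/7)*(1/2) = -10 + 6/7 = -64/7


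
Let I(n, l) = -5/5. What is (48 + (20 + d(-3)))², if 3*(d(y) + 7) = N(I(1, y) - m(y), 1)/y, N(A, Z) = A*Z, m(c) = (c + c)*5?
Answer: 270400/81 ≈ 3338.3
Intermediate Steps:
m(c) = 10*c (m(c) = (2*c)*5 = 10*c)
I(n, l) = -1 (I(n, l) = -5*⅕ = -1)
d(y) = -7 + (-1 - 10*y)/(3*y) (d(y) = -7 + (((-1 - 10*y)*1)/y)/3 = -7 + ((-1 - 10*y)/y)/3 = -7 + (-1 - 10*y)/(3*y))
(48 + (20 + d(-3)))² = (48 + (20 + (⅓)*(-1 - 31*(-3))/(-3)))² = (48 + (20 + (⅓)*(-⅓)*(-1 + 93)))² = (48 + (20 + (⅓)*(-⅓)*92))² = (48 + (20 - 92/9))² = (48 + 88/9)² = (520/9)² = 270400/81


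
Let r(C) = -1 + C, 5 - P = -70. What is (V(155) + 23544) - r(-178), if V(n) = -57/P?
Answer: 593056/25 ≈ 23722.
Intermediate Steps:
P = 75 (P = 5 - 1*(-70) = 5 + 70 = 75)
V(n) = -19/25 (V(n) = -57/75 = -57*1/75 = -19/25)
(V(155) + 23544) - r(-178) = (-19/25 + 23544) - (-1 - 178) = 588581/25 - 1*(-179) = 588581/25 + 179 = 593056/25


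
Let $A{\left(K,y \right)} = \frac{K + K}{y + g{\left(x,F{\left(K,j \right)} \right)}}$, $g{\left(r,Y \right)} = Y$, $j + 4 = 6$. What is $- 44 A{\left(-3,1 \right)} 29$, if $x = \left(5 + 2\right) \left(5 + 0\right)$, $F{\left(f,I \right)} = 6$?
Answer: $\frac{7656}{7} \approx 1093.7$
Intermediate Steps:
$j = 2$ ($j = -4 + 6 = 2$)
$x = 35$ ($x = 7 \cdot 5 = 35$)
$A{\left(K,y \right)} = \frac{2 K}{6 + y}$ ($A{\left(K,y \right)} = \frac{K + K}{y + 6} = \frac{2 K}{6 + y}$)
$- 44 A{\left(-3,1 \right)} 29 = - 44 \cdot 2 \left(-3\right) \frac{1}{6 + 1} \cdot 29 = - 44 \cdot 2 \left(-3\right) \frac{1}{7} \cdot 29 = \left(-44\right) \left(- \frac{6}{7}\right) 29 = \frac{264}{7} \cdot 29 = \frac{7656}{7}$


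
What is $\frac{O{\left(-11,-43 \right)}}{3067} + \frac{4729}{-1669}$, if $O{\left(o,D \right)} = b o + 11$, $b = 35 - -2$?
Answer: $- \frac{15164767}{5118823} \approx -2.9626$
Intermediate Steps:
$b = 37$ ($b = 35 + 2 = 37$)
$O{\left(o,D \right)} = 11 + 37 o$ ($O{\left(o,D \right)} = 37 o + 11 = 11 + 37 o$)
$\frac{O{\left(-11,-43 \right)}}{3067} + \frac{4729}{-1669} = \frac{11 + 37 \left(-11\right)}{3067} + \frac{4729}{-1669} = \left(11 - 407\right) \frac{1}{3067} + 4729 \left(- \frac{1}{1669}\right) = \left(-396\right) \frac{1}{3067} - \frac{4729}{1669} = - \frac{396}{3067} - \frac{4729}{1669} = - \frac{15164767}{5118823}$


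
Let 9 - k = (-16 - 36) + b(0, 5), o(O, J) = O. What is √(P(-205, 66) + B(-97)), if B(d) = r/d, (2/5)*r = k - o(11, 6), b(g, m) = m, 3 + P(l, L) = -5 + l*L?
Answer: I*√509559818/194 ≈ 116.36*I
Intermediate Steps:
P(l, L) = -8 + L*l (P(l, L) = -3 + (-5 + l*L) = -3 + (-5 + L*l) = -8 + L*l)
k = 56 (k = 9 - ((-16 - 36) + 5) = 9 - (-52 + 5) = 9 - 1*(-47) = 9 + 47 = 56)
r = 225/2 (r = 5*(56 - 1*11)/2 = 5*(56 - 11)/2 = (5/2)*45 = 225/2 ≈ 112.50)
B(d) = 225/(2*d)
√(P(-205, 66) + B(-97)) = √((-8 + 66*(-205)) + (225/2)/(-97)) = √((-8 - 13530) + (225/2)*(-1/97)) = √(-13538 - 225/194) = √(-2626597/194) = I*√509559818/194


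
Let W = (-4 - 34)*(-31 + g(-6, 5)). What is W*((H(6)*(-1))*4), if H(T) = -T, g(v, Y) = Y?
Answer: 23712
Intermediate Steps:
W = 988 (W = (-4 - 34)*(-31 + 5) = -38*(-26) = 988)
W*((H(6)*(-1))*4) = 988*((-1*6*(-1))*4) = 988*(-6*(-1)*4) = 988*(6*4) = 988*24 = 23712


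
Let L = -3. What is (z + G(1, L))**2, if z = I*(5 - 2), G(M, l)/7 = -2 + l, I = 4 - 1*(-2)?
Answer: 289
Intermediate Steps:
I = 6 (I = 4 + 2 = 6)
G(M, l) = -14 + 7*l (G(M, l) = 7*(-2 + l) = -14 + 7*l)
z = 18 (z = 6*(5 - 2) = 6*3 = 18)
(z + G(1, L))**2 = (18 + (-14 + 7*(-3)))**2 = (18 + (-14 - 21))**2 = (18 - 35)**2 = (-17)**2 = 289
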